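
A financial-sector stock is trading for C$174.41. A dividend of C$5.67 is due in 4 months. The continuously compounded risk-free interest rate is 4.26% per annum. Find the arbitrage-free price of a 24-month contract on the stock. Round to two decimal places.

PV(dividends) I = 5.67·e^(−0.0426·4/12)
I = 5.5901
F = (S − I)·e^(rT) = (174.41 − 5.5901) · e^(0.0426·24/12)
= 168.8199 · e^0.085200 = 168.8199 × 1.088935 = C$183.83

C$183.83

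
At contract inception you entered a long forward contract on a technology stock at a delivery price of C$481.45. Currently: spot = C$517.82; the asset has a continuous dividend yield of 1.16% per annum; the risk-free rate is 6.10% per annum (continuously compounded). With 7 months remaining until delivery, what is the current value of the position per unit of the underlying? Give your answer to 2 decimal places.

C$49.71

Current fair forward for the remaining 7 months: F = S·e^((r − q)·T), (r − q) = 0.0610 − 0.0116 = 0.0494
F = 517.82 · e^(0.0494 × 7/12) = 517.82 × 1.029236 = 532.9590
Value of long forward = (F − K)·e^(−rT) = (532.9590 − 481.45) · e^(−0.0610·7/12)
= 51.5090 × 0.965042 = 49.71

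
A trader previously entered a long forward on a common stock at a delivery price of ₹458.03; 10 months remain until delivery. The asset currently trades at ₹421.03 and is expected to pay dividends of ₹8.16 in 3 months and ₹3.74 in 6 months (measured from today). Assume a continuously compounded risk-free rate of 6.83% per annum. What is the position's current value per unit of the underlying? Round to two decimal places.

-₹23.29

PV(remaining dividends) I = 8.16·e^(−0.0683·3/12) + 3.74·e^(−0.0683·6/12) = 11.6363
Current forward F = (S − I)·e^(rT) = (421.03 − 11.6363)·e^(0.0683·10/12) = 409.3937 × 1.058568 = 433.3711
Value (long) = (F − K)·e^(−rT) = (433.3711 − 458.03) × 0.944673 = -23.2946
Value = -₹23.29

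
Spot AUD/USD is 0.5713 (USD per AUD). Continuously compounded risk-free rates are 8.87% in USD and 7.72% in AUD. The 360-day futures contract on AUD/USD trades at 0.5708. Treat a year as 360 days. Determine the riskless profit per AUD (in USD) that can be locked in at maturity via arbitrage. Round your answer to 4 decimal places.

0.0071 per AUD (in USD)

Fair futures: F* = S·e^(carry·T), with carry = (r_USD − r_AUD) = 0.0887 − 0.0772 = 0.0115
F* = 0.5713 · e^(0.0115 × 360/360) = 0.5713 · e^0.011500 = 0.5713 × 1.011566 = 0.5779
Market 0.5708 < fair 0.5779: forward underpriced → reverse cash-and-carry (short spot, go long the forward).
At maturity, profit = |F_mkt − F*| = |0.5708 − 0.5779| = 0.0071 per AUD (in USD)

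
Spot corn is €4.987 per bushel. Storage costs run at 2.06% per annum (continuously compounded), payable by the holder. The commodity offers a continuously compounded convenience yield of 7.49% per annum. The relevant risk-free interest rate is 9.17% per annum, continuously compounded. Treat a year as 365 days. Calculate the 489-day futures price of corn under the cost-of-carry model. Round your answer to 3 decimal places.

€5.243 per bushel

Net carry = r + u − y = 0.0917 + 0.0206 − 0.0749 = 0.0374
F = S·e^((r+u−y)T) = 4.987 · e^(0.0374 × 489/365) = 4.987 · e^0.050106
= 4.987 × 1.051383 = €5.243 per bushel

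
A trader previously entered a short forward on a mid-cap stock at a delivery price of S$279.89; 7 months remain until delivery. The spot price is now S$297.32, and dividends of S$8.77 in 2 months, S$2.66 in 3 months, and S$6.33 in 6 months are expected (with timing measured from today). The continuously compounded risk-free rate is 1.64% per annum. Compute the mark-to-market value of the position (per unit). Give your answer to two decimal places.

-S$2.42

PV(remaining dividends) I = 8.77·e^(−0.0164·2/12) + 2.66·e^(−0.0164·3/12) + 6.33·e^(−0.0164·6/12) = 17.6735
Current forward F = (S − I)·e^(rT) = (297.32 − 17.6735)·e^(0.0164·7/12) = 279.6465 × 1.009613 = 282.3347
Value (long) = (F − K)·e^(−rT) = (282.3347 − 279.89) × 0.990479 = 2.4214
Short position value = −(long value) = -S$2.42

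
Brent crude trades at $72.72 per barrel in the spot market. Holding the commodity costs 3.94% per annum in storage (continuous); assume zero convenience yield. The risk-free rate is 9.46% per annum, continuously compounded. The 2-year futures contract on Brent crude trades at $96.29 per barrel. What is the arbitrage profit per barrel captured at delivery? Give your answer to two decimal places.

Fair futures: F* = S·e^(carry·T), with carry = (r + u) = 0.0946 + 0.0394 = 0.1340
F* = 72.72 · e^(0.1340 × 2) = 72.72 · e^0.268000 = 72.72 × 1.307347 = $95.0703
Market $96.29 > fair $95.0703: forward overpriced → cash-and-carry (buy spot, short the forward).
At maturity, profit = |F_mkt − F*| = |96.29 − 95.0703| = $1.22 per barrel

$1.22 per barrel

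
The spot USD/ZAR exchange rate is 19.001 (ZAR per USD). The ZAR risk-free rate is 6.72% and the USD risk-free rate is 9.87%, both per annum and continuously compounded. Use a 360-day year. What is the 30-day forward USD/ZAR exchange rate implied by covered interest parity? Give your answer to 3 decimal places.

F = S·e^((r_ZAR − r_USD)T) = 19.001 · e^((0.0672 − 0.0987) × 30/360)
= 19.001 · e^-0.002625 = 19.001 × 0.997378
F = 18.951 ZAR per USD

18.951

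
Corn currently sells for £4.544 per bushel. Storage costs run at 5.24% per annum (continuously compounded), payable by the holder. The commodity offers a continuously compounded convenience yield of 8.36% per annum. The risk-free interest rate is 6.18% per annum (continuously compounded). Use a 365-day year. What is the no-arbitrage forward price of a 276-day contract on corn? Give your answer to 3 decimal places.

Net carry = r + u − y = 0.0618 + 0.0524 − 0.0836 = 0.0306
F = S·e^((r+u−y)T) = 4.544 · e^(0.0306 × 276/365) = 4.544 · e^0.023139
= 4.544 × 1.023409 = £4.650 per bushel

£4.650 per bushel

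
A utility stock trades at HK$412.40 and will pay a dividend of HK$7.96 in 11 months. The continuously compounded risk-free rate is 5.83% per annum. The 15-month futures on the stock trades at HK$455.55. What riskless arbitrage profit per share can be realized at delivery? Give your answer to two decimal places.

PV(dividends) I = 7.96·e^(−0.0583·11/12) = 7.5458
Fair futures F* = (S − I)·e^(rT) = (412.40 − 7.5458)·e^0.072875 = 404.8542 × 1.075596 = 435.4596
Market HK$455.55 > fair 435.4596: forward overpriced → cash-and-carry (borrow at r, buy the stock and collect the dividends, short the forward).
Profit at T = |F_mkt − F*| = |455.55 − 435.4596| = HK$20.09 per share

HK$20.09 per share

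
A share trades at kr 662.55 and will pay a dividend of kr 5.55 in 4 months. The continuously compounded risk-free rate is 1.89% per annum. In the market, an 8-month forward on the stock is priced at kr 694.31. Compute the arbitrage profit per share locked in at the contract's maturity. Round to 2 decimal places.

kr 28.94 per share

PV(dividends) I = 5.55·e^(−0.0189·4/12) = 5.5151
Fair forward F* = (S − I)·e^(rT) = (662.55 − 5.5151)·e^0.012600 = 657.0349 × 1.012680 = 665.3661
Market kr 694.31 > fair 665.3661: forward overpriced → cash-and-carry (borrow at r, buy the stock and collect the dividends, short the forward).
Profit at T = |F_mkt − F*| = |694.31 − 665.3661| = kr 28.94 per share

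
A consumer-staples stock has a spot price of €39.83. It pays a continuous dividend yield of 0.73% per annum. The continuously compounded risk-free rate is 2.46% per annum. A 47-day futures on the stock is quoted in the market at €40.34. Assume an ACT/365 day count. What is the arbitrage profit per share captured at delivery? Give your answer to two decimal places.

Fair futures: F* = S·e^(carry·T), with carry = (r − q) = 0.0246 − 0.0073 = 0.0173
F* = 39.83 · e^(0.0173 × 47/365) = 39.83 · e^0.002228 = 39.83 × 1.002230 = €39.9188
Market €40.34 > fair €39.9188: forward overpriced → cash-and-carry (buy spot, short the forward).
At maturity, profit = |F_mkt − F*| = |40.34 − 39.9188| = €0.42 per share

€0.42 per share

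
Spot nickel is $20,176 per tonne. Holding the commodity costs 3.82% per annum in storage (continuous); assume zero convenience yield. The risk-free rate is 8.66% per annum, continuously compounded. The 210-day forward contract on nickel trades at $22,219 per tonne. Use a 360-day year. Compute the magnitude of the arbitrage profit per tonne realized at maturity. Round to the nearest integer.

$519 per tonne

Fair forward: F* = S·e^(carry·T), with carry = (r + u) = 0.0866 + 0.0382 = 0.1248
F* = 20176 · e^(0.1248 × 210/360) = 20176 · e^0.072800 = 20176 × 1.075515 = $21699.5906
Market $22219 > fair $21699.5906: forward overpriced → cash-and-carry (buy spot, short the forward).
At maturity, profit = |F_mkt − F*| = |22219 − 21699.5906| = $519 per tonne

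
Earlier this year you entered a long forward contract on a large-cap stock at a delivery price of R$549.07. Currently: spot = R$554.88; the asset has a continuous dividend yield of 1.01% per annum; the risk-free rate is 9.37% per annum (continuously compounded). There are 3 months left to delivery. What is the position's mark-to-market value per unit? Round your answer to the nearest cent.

R$17.12

Current fair forward for the remaining 3 months: F = S·e^((r − q)·T), (r − q) = 0.0937 − 0.0101 = 0.0836
F = 554.88 · e^(0.0836 × 3/12) = 554.88 × 1.021120 = 566.5991
Value of long forward = (F − K)·e^(−rT) = (566.5991 − 549.07) · e^(−0.0937·3/12)
= 17.5291 × 0.976847 = 17.12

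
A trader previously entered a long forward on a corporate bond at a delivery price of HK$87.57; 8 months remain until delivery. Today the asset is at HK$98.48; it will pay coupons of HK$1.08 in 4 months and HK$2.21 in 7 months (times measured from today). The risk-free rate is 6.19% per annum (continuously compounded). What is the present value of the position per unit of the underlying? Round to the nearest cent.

PV(remaining coupons) I = 1.08·e^(−0.0619·4/12) + 2.21·e^(−0.0619·7/12) = 3.1896
Current forward F = (S − I)·e^(rT) = (98.48 − 3.1896)·e^(0.0619·8/12) = 95.2904 × 1.042130 = 99.3050
Value (long) = (F − K)·e^(−rT) = (99.3050 − 87.57) × 0.959573 = 11.2606
Value = HK$11.26

HK$11.26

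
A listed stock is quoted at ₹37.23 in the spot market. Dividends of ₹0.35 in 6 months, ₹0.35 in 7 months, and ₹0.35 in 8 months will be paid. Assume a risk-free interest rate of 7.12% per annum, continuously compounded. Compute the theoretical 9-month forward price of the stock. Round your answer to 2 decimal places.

PV(dividends) I = 0.35·e^(−0.0712·6/12) + 0.35·e^(−0.0712·7/12) + 0.35·e^(−0.0712·8/12)
I = 0.3378 + 0.3358 + 0.3338 = 1.0074
F = (S − I)·e^(rT) = (37.23 − 1.0074) · e^(0.0712·9/12)
= 36.2226 · e^0.053400 = 36.2226 × 1.054852 = ₹38.21

₹38.21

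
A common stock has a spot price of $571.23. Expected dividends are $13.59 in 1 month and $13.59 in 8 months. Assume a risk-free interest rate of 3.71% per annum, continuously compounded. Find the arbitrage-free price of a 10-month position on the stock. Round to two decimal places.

$561.52

PV(dividends) I = 13.59·e^(−0.0371·1/12) + 13.59·e^(−0.0371·8/12)
I = 13.5480 + 13.2580 = 26.8060
F = (S − I)·e^(rT) = (571.23 − 26.8060) · e^(0.0371·10/12)
= 544.4240 · e^0.030917 = 544.4240 × 1.031400 = $561.52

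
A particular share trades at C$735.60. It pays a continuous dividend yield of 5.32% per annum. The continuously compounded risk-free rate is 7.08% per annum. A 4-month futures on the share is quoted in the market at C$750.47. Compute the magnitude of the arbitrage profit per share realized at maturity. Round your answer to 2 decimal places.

Fair futures: F* = S·e^(carry·T), with carry = (r − q) = 0.0708 − 0.0532 = 0.0176
F* = 735.60 · e^(0.0176 × 4/12) = 735.60 · e^0.005867 = 735.60 × 1.005884 = C$739.9283
Market C$750.47 > fair C$739.9283: forward overpriced → cash-and-carry (buy spot, short the forward).
At maturity, profit = |F_mkt − F*| = |750.47 − 739.9283| = C$10.54 per share

C$10.54 per share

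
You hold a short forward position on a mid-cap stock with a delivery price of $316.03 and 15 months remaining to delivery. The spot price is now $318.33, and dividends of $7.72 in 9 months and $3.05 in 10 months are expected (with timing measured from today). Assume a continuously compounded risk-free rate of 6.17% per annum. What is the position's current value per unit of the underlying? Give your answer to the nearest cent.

PV(remaining dividends) I = 7.72·e^(−0.0617·9/12) + 3.05·e^(−0.0617·10/12) = 10.2680
Current forward F = (S − I)·e^(rT) = (318.33 − 10.2680)·e^(0.0617·15/12) = 308.0620 × 1.080177 = 332.7615
Value (long) = (F − K)·e^(−rT) = (332.7615 − 316.03) × 0.925774 = 15.4896
Short position value = −(long value) = -$15.49

-$15.49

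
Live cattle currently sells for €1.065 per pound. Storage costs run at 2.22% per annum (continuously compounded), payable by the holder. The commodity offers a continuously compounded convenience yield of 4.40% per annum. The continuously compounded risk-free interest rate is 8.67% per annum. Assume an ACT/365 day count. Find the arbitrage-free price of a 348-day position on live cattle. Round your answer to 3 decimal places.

€1.133 per pound

Net carry = r + u − y = 0.0867 + 0.0222 − 0.0440 = 0.0649
F = S·e^((r+u−y)T) = 1.065 · e^(0.0649 × 348/365) = 1.065 · e^0.061877
= 1.065 × 1.063831 = €1.133 per pound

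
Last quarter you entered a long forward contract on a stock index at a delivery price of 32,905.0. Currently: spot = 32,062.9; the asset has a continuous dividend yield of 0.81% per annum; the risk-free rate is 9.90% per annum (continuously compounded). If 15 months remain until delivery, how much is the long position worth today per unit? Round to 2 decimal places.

2665.02

Current fair forward for the remaining 15 months: F = S·e^((r − q)·T), (r − q) = 0.0990 − 0.0081 = 0.0909
F = 32062.9 · e^(0.0909 × 15/12) = 32062.9 × 1.12033192 = 35921.0903
Value of long forward = (F − K)·e^(−rT) = (35921.0903 − 32905.0) · e^(−0.0990·15/12)
= 3016.0903 × 0.88360071 = 2665.02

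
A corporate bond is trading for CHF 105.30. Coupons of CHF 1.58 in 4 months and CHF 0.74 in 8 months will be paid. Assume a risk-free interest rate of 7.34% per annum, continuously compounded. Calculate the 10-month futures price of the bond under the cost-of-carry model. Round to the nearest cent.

PV(coupons) I = 1.58·e^(−0.0734·4/12) + 0.74·e^(−0.0734·8/12)
I = 1.5418 + 0.7047 = 2.2465
F = (S − I)·e^(rT) = (105.30 − 2.2465) · e^(0.0734·10/12)
= 103.0535 · e^0.061167 = 103.0535 × 1.063076 = CHF 109.55

CHF 109.55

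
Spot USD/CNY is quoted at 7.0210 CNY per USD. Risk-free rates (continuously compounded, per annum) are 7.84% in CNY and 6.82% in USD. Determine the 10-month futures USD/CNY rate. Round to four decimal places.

F = S·e^((r_CNY − r_USD)T) = 7.0210 · e^((0.0784 − 0.0682) × 10/12)
= 7.0210 · e^0.008500 = 7.0210 × 1.008536
F = 7.0809 CNY per USD

7.0809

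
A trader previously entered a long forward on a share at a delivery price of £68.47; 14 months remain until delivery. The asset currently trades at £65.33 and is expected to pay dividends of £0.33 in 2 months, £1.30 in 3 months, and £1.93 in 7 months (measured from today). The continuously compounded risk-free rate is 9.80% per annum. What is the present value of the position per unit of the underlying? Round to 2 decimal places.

£0.84

PV(remaining dividends) I = 0.33·e^(−0.0980·2/12) + 1.30·e^(−0.0980·3/12) + 1.93·e^(−0.0980·7/12) = 3.4160
Current forward F = (S − I)·e^(rT) = (65.33 − 3.4160)·e^(0.0980·14/12) = 61.9140 × 1.121126 = 69.4134
Value (long) = (F − K)·e^(−rT) = (69.4134 − 68.47) × 0.891961 = 0.8415
Value = £0.84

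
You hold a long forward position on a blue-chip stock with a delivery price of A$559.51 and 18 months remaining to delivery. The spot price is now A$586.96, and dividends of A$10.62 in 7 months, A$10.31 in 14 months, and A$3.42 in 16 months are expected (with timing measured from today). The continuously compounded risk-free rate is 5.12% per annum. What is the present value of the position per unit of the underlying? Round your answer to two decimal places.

A$45.60

PV(remaining dividends) I = 10.62·e^(−0.0512·7/12) + 10.31·e^(−0.0512·14/12) + 3.42·e^(−0.0512·16/12) = 23.2140
Current forward F = (S − I)·e^(rT) = (586.96 − 23.2140)·e^(0.0512·18/12) = 563.7460 × 1.079826 = 608.7476
Value (long) = (F − K)·e^(−rT) = (608.7476 − 559.51) × 0.926075 = 45.5977
Value = A$45.60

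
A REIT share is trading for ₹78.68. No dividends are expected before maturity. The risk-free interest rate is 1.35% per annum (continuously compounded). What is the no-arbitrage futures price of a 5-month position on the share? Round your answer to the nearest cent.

₹79.12

F = S·e^(rT) = 78.68 · e^(0.0135 × 5/12)
= 78.68 · e^0.005625 = 78.68 × 1.005641
F = ₹79.12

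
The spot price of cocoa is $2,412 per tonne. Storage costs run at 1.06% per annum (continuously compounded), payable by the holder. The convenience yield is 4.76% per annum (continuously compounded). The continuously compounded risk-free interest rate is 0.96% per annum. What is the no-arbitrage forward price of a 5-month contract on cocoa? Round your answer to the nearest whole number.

Net carry = r + u − y = 0.0096 + 0.0106 − 0.0476 = -0.0274
F = S·e^((r+u−y)T) = 2412 · e^(-0.0274 × 5/12) = 2412 · e^-0.011417
= 2412 × 0.988648 = $2,385 per tonne

$2,385 per tonne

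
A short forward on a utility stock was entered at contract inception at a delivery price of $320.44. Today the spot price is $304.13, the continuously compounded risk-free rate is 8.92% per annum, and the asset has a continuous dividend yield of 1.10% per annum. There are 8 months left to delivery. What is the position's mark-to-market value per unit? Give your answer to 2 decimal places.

Current fair forward for the remaining 8 months: F = S·e^((r − q)·T), (r − q) = 0.0892 − 0.0110 = 0.0782
F = 304.13 · e^(0.0782 × 8/12) = 304.13 × 1.053516 = 320.4058
Value of long forward = (F − K)·e^(−rT) = (320.4058 − 320.44) · e^(−0.0892·8/12)
= -0.0342 × 0.942267 = -0.03
Short position value = −(long value) = $0.03

$0.03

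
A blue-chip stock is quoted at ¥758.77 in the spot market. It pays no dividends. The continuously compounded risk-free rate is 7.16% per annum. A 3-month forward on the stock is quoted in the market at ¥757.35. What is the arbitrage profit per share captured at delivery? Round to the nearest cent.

¥15.12 per share

Fair forward: F* = S·e^(carry·T), with carry = r = 0.0716
F* = 758.77 · e^(0.0716 × 3/12) = 758.77 · e^0.017900 = 758.77 × 1.018061 = ¥772.4741
Market ¥757.35 < fair ¥772.4741: forward underpriced → reverse cash-and-carry (short spot, go long the forward).
At maturity, profit = |F_mkt − F*| = |757.35 − 772.4741| = ¥15.12 per share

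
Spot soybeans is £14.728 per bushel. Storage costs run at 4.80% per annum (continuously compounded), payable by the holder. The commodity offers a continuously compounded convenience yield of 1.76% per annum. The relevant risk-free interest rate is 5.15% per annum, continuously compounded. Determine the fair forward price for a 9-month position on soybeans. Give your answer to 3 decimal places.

Net carry = r + u − y = 0.0515 + 0.0480 − 0.0176 = 0.0819
F = S·e^((r+u−y)T) = 14.728 · e^(0.0819 × 9/12) = 14.728 · e^0.061425
= 14.728 × 1.063351 = £15.661 per bushel

£15.661 per bushel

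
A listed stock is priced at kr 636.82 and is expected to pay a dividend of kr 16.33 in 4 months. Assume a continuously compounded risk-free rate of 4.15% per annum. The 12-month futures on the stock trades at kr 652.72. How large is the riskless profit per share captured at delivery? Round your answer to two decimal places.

PV(dividends) I = 16.33·e^(−0.0415·4/12) = 16.1057
Fair futures F* = (S − I)·e^(rT) = (636.82 − 16.1057)·e^0.041500 = 620.7143 × 1.042373 = 647.0158
Market kr 652.72 > fair 647.0158: forward overpriced → cash-and-carry (borrow at r, buy the stock and collect the dividends, short the forward).
Profit at T = |F_mkt − F*| = |652.72 − 647.0158| = kr 5.70 per share

kr 5.70 per share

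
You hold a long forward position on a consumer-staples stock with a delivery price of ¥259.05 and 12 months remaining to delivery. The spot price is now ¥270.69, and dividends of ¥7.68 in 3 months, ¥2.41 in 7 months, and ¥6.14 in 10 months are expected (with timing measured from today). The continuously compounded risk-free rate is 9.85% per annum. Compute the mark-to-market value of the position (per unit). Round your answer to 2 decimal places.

¥20.52

PV(remaining dividends) I = 7.68·e^(−0.0985·3/12) + 2.41·e^(−0.0985·7/12) + 6.14·e^(−0.0985·10/12) = 15.4248
Current forward F = (S − I)·e^(rT) = (270.69 − 15.4248)·e^(0.0985·12/12) = 255.2652 × 1.103514 = 281.6887
Value (long) = (F − K)·e^(−rT) = (281.6887 − 259.05) × 0.906196 = 20.5151
Value = ¥20.52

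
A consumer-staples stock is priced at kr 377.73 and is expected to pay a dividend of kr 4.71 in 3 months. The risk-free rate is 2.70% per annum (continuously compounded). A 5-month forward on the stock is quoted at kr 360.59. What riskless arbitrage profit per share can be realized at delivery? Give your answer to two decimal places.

PV(dividends) I = 4.71·e^(−0.0270·3/12) = 4.6783
Fair forward F* = (S − I)·e^(rT) = (377.73 − 4.6783)·e^0.011250 = 373.0517 × 1.011314 = 377.2724
Market kr 360.59 < fair 377.2724: forward underpriced → reverse cash-and-carry (short the stock, invest proceeds at r, pay the dividends, go long the forward).
Profit at T = |F_mkt − F*| = |360.59 − 377.2724| = kr 16.68 per share

kr 16.68 per share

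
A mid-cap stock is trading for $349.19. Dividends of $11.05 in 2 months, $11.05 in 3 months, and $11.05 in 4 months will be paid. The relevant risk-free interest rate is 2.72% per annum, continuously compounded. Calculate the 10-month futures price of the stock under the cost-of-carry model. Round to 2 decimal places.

PV(dividends) I = 11.05·e^(−0.0272·2/12) + 11.05·e^(−0.0272·3/12) + 11.05·e^(−0.0272·4/12)
I = 11.0000 + 10.9751 + 10.9503 = 32.9254
F = (S − I)·e^(rT) = (349.19 − 32.9254) · e^(0.0272·10/12)
= 316.2646 · e^0.022667 = 316.2646 × 1.022926 = $323.52

$323.52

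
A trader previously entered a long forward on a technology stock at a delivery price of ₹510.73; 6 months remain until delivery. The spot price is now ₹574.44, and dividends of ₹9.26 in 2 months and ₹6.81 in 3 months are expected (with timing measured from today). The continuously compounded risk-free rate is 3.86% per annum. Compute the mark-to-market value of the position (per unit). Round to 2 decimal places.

PV(remaining dividends) I = 9.26·e^(−0.0386·2/12) + 6.81·e^(−0.0386·3/12) = 15.9452
Current forward F = (S − I)·e^(rT) = (574.44 − 15.9452)·e^(0.0386·6/12) = 558.4948 × 1.019487 = 569.3782
Value (long) = (F − K)·e^(−rT) = (569.3782 − 510.73) × 0.980885 = 57.5271
Value = ₹57.53

₹57.53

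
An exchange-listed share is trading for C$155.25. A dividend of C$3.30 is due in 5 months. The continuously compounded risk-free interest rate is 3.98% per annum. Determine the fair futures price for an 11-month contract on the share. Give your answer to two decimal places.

PV(dividends) I = 3.30·e^(−0.0398·5/12)
I = 3.2457
F = (S − I)·e^(rT) = (155.25 − 3.2457) · e^(0.0398·11/12)
= 152.0043 · e^0.036483 = 152.0043 × 1.037157 = C$157.65

C$157.65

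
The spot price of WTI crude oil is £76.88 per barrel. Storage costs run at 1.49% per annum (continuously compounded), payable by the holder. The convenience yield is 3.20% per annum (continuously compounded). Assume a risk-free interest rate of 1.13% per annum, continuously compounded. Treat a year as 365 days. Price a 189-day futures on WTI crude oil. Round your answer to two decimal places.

Net carry = r + u − y = 0.0113 + 0.0149 − 0.0320 = -0.0058
F = S·e^((r+u−y)T) = 76.88 · e^(-0.0058 × 189/365) = 76.88 · e^-0.003003
= 76.88 × 0.997002 = £76.65 per barrel

£76.65 per barrel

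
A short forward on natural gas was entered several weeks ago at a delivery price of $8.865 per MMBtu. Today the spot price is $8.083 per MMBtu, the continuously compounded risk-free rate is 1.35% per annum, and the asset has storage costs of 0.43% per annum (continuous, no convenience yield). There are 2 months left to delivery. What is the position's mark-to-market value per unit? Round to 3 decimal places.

$0.756 per MMBtu

Current fair forward for the remaining 2 months: F = S·e^((r + u)·T), (r + u) = 0.0135 + 0.0043 = 0.0178
F = 8.083 · e^(0.0178 × 2/12) = 8.083 × 1.002971 = 8.1070
Value of long forward = (F − K)·e^(−rT) = (8.1070 − 8.865) · e^(−0.0135·2/12)
= -0.7580 × 0.997753 = -0.756
Short position value = −(long value) = $0.756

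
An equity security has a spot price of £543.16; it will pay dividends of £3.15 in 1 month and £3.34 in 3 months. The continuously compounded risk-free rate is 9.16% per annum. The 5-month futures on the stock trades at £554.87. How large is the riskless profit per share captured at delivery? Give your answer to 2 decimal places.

£2.78 per share

PV(dividends) I = 3.15·e^(−0.0916·1/12) + 3.34·e^(−0.0916·3/12) = 6.3904
Fair futures F* = (S − I)·e^(rT) = (543.16 − 6.3904)·e^0.038167 = 536.7696 × 1.038905 = 557.6526
Market £554.87 < fair 557.6526: forward underpriced → reverse cash-and-carry (short the stock, invest proceeds at r, pay the dividends, go long the forward).
Profit at T = |F_mkt − F*| = |554.87 − 557.6526| = £2.78 per share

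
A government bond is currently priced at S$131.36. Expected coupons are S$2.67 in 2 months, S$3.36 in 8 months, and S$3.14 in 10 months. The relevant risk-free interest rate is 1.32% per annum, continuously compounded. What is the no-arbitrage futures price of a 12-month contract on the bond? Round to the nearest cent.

PV(coupons) I = 2.67·e^(−0.0132·2/12) + 3.36·e^(−0.0132·8/12) + 3.14·e^(−0.0132·10/12)
I = 2.6641 + 3.3306 + 3.1056 = 9.1003
F = (S − I)·e^(rT) = (131.36 − 9.1003) · e^(0.0132·12/12)
= 122.2597 · e^0.013200 = 122.2597 × 1.013288 = S$123.88

S$123.88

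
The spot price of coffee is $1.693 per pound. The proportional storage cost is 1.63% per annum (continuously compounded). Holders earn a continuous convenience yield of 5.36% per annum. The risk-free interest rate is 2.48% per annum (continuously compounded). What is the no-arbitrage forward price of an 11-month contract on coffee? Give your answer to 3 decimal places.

$1.674 per pound

Net carry = r + u − y = 0.0248 + 0.0163 − 0.0536 = -0.0125
F = S·e^((r+u−y)T) = 1.693 · e^(-0.0125 × 11/12) = 1.693 · e^-0.011458
= 1.693 × 0.988607 = $1.674 per pound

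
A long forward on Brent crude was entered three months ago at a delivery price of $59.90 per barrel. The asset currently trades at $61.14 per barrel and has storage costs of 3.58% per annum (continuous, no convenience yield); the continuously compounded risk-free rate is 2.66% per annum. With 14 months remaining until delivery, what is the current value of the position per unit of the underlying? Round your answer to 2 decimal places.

$5.68 per barrel

Current fair forward for the remaining 14 months: F = S·e^((r + u)·T), (r + u) = 0.0266 + 0.0358 = 0.0624
F = 61.14 · e^(0.0624 × 14/12) = 61.14 × 1.075515 = 65.7570
Value of long forward = (F − K)·e^(−rT) = (65.7570 − 59.90) · e^(−0.0266·14/12)
= 5.8570 × 0.969443 = 5.68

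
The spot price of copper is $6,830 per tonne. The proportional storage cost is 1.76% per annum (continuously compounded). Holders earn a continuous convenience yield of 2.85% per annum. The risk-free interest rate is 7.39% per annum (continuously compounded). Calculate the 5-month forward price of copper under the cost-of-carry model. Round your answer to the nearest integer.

$7,012 per tonne

Net carry = r + u − y = 0.0739 + 0.0176 − 0.0285 = 0.0630
F = S·e^((r+u−y)T) = 6830 · e^(0.0630 × 5/12) = 6830 · e^0.026250
= 6830 × 1.026598 = $7,012 per tonne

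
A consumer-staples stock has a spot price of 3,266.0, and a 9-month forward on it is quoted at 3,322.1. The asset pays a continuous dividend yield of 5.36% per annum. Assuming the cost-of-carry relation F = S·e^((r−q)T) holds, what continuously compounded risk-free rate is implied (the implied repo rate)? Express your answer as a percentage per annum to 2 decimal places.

From F = S·e^((r−q)T): (r − q) = ln(F/S)/T
ln(3322.1/3266.0) = ln(1.017177) = 0.017031
(r − q) = 0.017031 / (9/12) = 0.022708
r = ln(F/S)/T + q = 0.022708 + 0.0536 = 0.076308
r = 7.63%

7.63%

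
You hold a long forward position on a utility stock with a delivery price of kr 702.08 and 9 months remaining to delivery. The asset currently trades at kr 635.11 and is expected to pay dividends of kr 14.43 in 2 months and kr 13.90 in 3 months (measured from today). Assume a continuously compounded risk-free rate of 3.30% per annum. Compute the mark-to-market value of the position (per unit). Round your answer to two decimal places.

-kr 77.94

PV(remaining dividends) I = 14.43·e^(−0.0330·2/12) + 13.90·e^(−0.0330·3/12) = 28.1366
Current forward F = (S − I)·e^(rT) = (635.11 − 28.1366)·e^(0.0330·9/12) = 606.9734 × 1.025059 = 622.1835
Value (long) = (F − K)·e^(−rT) = (622.1835 − 702.08) × 0.975554 = -77.9434
Value = -kr 77.94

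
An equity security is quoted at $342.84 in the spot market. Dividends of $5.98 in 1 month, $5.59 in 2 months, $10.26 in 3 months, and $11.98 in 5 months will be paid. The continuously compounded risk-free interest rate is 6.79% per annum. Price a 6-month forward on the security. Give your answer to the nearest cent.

$320.33

PV(dividends) I = 5.98·e^(−0.0679·1/12) + 5.59·e^(−0.0679·2/12) + 10.26·e^(−0.0679·3/12) + 11.98·e^(−0.0679·5/12)
I = 5.9463 + 5.5271 + 10.0873 + 11.6458 = 33.2065
F = (S − I)·e^(rT) = (342.84 − 33.2065) · e^(0.0679·6/12)
= 309.6335 · e^0.033950 = 309.6335 × 1.034533 = $320.33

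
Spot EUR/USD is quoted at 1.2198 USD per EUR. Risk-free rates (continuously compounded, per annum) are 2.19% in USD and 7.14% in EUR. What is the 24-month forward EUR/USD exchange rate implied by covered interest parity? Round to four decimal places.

F = S·e^((r_USD − r_EUR)T) = 1.2198 · e^((0.0219 − 0.0714) × 24/12)
= 1.2198 · e^-0.099000 = 1.2198 × 0.905743
F = 1.1048 USD per EUR

1.1048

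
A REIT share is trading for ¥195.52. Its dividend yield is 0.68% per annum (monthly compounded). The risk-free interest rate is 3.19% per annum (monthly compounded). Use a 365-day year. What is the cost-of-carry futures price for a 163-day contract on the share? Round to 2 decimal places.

F = S · (1+r/12)^(12T) / (1+q/12)^(12T)
= 195.52 × 1.014329 / 1.003040 = 195.52 × 1.011255
F = ¥197.72

¥197.72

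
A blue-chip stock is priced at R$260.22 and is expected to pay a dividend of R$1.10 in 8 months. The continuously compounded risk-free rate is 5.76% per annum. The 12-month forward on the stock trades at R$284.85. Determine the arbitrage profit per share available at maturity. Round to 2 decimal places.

PV(dividends) I = 1.10·e^(−0.0576·8/12) = 1.0586
Fair forward F* = (S − I)·e^(rT) = (260.22 − 1.0586)·e^0.057600 = 259.1614 × 1.059291 = 274.5273
Market R$284.85 > fair 274.5273: forward overpriced → cash-and-carry (borrow at r, buy the stock and collect the dividends, short the forward).
Profit at T = |F_mkt − F*| = |284.85 − 274.5273| = R$10.32 per share

R$10.32 per share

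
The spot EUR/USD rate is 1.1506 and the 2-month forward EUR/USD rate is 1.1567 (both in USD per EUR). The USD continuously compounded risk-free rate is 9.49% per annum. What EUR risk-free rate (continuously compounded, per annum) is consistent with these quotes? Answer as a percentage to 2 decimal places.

F = S·e^((r_USD − r_EUR)T) ⇒ r_EUR = r_USD − ln(F/S)/T
ln(1.1567/1.1506) = 0.005288; /(2/12) = 0.031728
r_EUR = 0.0949 − 0.031728 = 0.063172
r_EUR = 6.32%

6.32%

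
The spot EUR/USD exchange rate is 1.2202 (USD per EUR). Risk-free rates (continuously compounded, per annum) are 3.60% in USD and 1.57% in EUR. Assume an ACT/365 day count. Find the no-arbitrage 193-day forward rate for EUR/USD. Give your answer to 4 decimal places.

F = S·e^((r_USD − r_EUR)T) = 1.2202 · e^((0.0360 − 0.0157) × 193/365)
= 1.2202 · e^0.010734 = 1.2202 × 1.010792
F = 1.2334 USD per EUR

1.2334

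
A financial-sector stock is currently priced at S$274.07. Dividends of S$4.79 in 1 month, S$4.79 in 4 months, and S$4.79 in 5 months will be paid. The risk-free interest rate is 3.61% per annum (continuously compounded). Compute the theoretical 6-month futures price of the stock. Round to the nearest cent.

PV(dividends) I = 4.79·e^(−0.0361·1/12) + 4.79·e^(−0.0361·4/12) + 4.79·e^(−0.0361·5/12)
I = 4.7756 + 4.7327 + 4.7185 = 14.2268
F = (S − I)·e^(rT) = (274.07 − 14.2268) · e^(0.0361·6/12)
= 259.8432 · e^0.018050 = 259.8432 × 1.018214 = S$264.58

S$264.58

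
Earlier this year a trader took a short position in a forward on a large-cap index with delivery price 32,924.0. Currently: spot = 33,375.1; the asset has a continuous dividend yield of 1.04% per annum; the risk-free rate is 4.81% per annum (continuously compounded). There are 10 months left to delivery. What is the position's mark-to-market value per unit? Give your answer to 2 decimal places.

Current fair forward for the remaining 10 months: F = S·e^((r − q)·T), (r − q) = 0.0481 − 0.0104 = 0.0377
F = 33375.1 · e^(0.0377 × 10/12) = 33375.1 × 1.03191538 = 34440.2790
Value of long forward = (F − K)·e^(−rT) = (34440.2790 − 32924.0) · e^(−0.0481·10/12)
= 1516.2790 × 0.96070938 = 1456.70
Short position value = −(long value) = -1456.70

-1456.70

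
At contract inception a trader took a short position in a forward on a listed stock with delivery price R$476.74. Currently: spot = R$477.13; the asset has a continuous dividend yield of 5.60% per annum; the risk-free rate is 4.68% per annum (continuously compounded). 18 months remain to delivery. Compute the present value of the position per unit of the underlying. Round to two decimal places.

Current fair forward for the remaining 18 months: F = S·e^((r − q)·T), (r − q) = 0.0468 − 0.0560 = -0.0092
F = 477.13 · e^(-0.0092 × 18/12) = 477.13 × 0.986295 = 470.5909
Value of long forward = (F − K)·e^(−rT) = (470.5909 − 476.74) · e^(−0.0468·18/12)
= -6.1491 × 0.932207 = -5.73
Short position value = −(long value) = R$5.73

R$5.73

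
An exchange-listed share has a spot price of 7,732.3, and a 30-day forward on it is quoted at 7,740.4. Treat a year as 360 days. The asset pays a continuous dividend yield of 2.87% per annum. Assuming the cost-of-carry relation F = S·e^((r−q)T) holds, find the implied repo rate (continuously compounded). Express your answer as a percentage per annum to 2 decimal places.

From F = S·e^((r−q)T): (r − q) = ln(F/S)/T
ln(7740.4/7732.3) = ln(1.001048) = 0.001047
(r − q) = 0.001047 / (30/360) = 0.012564
r = ln(F/S)/T + q = 0.012564 + 0.0287 = 0.041264
r = 4.13%

4.13%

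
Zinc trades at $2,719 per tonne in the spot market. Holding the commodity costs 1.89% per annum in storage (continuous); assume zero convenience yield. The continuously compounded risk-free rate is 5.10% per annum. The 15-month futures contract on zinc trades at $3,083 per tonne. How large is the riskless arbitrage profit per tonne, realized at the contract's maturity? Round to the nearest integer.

Fair futures: F* = S·e^(carry·T), with carry = (r + u) = 0.0510 + 0.0189 = 0.0699
F* = 2719 · e^(0.0699 × 15/12) = 2719 · e^0.087375 = 2719 × 1.091306 = $2967.2610
Market $3083 > fair $2967.2610: forward overpriced → cash-and-carry (buy spot, short the forward).
At maturity, profit = |F_mkt − F*| = |3083 − 2967.2610| = $116 per tonne

$116 per tonne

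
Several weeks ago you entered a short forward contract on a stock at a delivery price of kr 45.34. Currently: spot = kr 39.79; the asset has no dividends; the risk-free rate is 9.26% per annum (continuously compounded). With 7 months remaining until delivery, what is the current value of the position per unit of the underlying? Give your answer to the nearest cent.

kr 3.17

Current fair forward for the remaining 7 months: F = S·e^(r·T), r = 0.0926
F = 39.79 · e^(0.0926 × 7/12) = 39.79 × 1.055502 = 41.9984
Value of long forward = (F − K)·e^(−rT) = (41.9984 − 45.34) · e^(−0.0926·7/12)
= -3.3416 × 0.947416 = -3.17
Short position value = −(long value) = kr 3.17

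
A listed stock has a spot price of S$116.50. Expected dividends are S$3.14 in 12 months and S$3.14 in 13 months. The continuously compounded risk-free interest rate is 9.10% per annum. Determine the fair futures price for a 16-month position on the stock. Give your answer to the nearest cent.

PV(dividends) I = 3.14·e^(−0.0910·12/12) + 3.14·e^(−0.0910·13/12)
I = 2.8669 + 2.8452 = 5.7121
F = (S − I)·e^(rT) = (116.50 − 5.7121) · e^(0.0910·16/12)
= 110.7879 · e^0.121333 = 110.7879 × 1.129001 = S$125.08

S$125.08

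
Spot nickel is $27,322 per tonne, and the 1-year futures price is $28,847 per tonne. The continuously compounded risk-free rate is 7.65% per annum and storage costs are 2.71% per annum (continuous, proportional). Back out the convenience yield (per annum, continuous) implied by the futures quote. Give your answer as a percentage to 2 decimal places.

F = S·e^((r+u−y)T) ⇒ (r+u−y) = ln(F/S)/T
ln(28847/27322) = 0.054314; /T ⇒ 0.054314
y = r + u − ln(F/S)/T = 0.0765 + 0.0271 − 0.054314 = 0.049286
y = 4.93%

4.93%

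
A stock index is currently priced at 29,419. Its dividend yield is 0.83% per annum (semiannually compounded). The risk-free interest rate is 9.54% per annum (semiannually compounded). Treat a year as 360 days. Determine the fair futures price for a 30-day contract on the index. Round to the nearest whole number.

29,628

F = S · (1+r/2)^(2T) / (1+q/2)^(2T)
= 29419 × 1.007796 / 1.000690 = 29419 × 1.007101
F = 29,628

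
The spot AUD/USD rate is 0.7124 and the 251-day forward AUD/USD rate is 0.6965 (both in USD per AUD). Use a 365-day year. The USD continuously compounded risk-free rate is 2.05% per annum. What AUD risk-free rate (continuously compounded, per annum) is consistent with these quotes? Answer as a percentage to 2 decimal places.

F = S·e^((r_USD − r_AUD)T) ⇒ r_AUD = r_USD − ln(F/S)/T
ln(0.6965/0.7124) = -0.022572; /(251/365) = -0.032824
r_AUD = 0.0205 + 0.032824 = 0.053324
r_AUD = 5.33%

5.33%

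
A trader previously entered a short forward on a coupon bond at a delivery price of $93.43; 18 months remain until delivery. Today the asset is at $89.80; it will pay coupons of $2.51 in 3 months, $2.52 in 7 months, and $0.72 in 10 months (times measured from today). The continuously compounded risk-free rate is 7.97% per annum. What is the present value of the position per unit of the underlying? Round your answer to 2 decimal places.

-$1.36

PV(remaining coupons) I = 2.51·e^(−0.0797·3/12) + 2.52·e^(−0.0797·7/12) + 0.72·e^(−0.0797·10/12) = 5.5397
Current forward F = (S − I)·e^(rT) = (89.80 − 5.5397)·e^(0.0797·18/12) = 84.2603 × 1.126990 = 94.9605
Value (long) = (F − K)·e^(−rT) = (94.9605 − 93.43) × 0.887320 = 1.3580
Short position value = −(long value) = -$1.36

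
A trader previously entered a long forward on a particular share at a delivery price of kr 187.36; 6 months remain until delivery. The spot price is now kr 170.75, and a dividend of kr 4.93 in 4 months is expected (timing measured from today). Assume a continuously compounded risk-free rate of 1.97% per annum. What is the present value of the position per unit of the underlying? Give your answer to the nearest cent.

-kr 19.67

PV(remaining dividends) I = 4.93·e^(−0.0197·4/12) = 4.8977
Current forward F = (S − I)·e^(rT) = (170.75 − 4.8977)·e^(0.0197·6/12) = 165.8523 × 1.009899 = 167.4941
Value (long) = (F − K)·e^(−rT) = (167.4941 − 187.36) × 0.990198 = -19.6712
Value = -kr 19.67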